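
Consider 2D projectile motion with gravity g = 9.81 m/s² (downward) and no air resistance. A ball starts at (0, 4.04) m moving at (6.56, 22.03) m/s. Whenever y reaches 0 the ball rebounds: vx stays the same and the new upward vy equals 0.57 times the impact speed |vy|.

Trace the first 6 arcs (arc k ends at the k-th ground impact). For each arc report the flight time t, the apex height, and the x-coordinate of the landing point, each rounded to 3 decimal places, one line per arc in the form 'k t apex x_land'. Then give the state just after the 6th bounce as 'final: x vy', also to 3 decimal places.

Arc 1: start y=4.040, vy=22.030 → t=4.668, apex=28.776, x_land=30.621, impact vy=-23.761
  bounce: vy ← 0.57·23.761 = 13.544
Arc 2: start y=0.000, vy=13.544 → t=2.761, apex=9.349, x_land=48.734, impact vy=-13.544
  bounce: vy ← 0.57·13.544 = 7.720
Arc 3: start y=0.000, vy=7.720 → t=1.574, apex=3.038, x_land=59.059, impact vy=-7.720
  bounce: vy ← 0.57·7.720 = 4.400
Arc 4: start y=0.000, vy=4.400 → t=0.897, apex=0.987, x_land=64.944, impact vy=-4.400
  bounce: vy ← 0.57·4.400 = 2.508
Arc 5: start y=0.000, vy=2.508 → t=0.511, apex=0.321, x_land=68.299, impact vy=-2.508
  bounce: vy ← 0.57·2.508 = 1.430
Arc 6: start y=0.000, vy=1.430 → t=0.291, apex=0.104, x_land=70.211, impact vy=-1.430
  bounce: vy ← 0.57·1.430 = 0.815

1 4.668 28.776 30.621
2 2.761 9.349 48.734
3 1.574 3.038 59.059
4 0.897 0.987 64.944
5 0.511 0.321 68.299
6 0.291 0.104 70.211
final: 70.211 0.815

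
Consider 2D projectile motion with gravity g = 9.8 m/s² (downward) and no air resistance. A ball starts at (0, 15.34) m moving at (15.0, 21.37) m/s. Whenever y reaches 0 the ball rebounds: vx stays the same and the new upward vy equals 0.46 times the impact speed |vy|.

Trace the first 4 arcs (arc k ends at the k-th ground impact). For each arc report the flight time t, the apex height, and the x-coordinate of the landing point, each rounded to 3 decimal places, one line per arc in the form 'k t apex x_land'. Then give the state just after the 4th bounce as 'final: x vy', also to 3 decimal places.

1 4.989 38.640 74.831
2 2.583 8.176 113.584
3 1.188 1.730 131.410
4 0.547 0.366 139.610
final: 139.610 1.232

Arc 1: start y=15.340, vy=21.370 → t=4.989, apex=38.640, x_land=74.831, impact vy=-27.520
  bounce: vy ← 0.46·27.520 = 12.659
Arc 2: start y=0.000, vy=12.659 → t=2.583, apex=8.176, x_land=113.584, impact vy=-12.659
  bounce: vy ← 0.46·12.659 = 5.823
Arc 3: start y=0.000, vy=5.823 → t=1.188, apex=1.730, x_land=131.410, impact vy=-5.823
  bounce: vy ← 0.46·5.823 = 2.679
Arc 4: start y=0.000, vy=2.679 → t=0.547, apex=0.366, x_land=139.610, impact vy=-2.679
  bounce: vy ← 0.46·2.679 = 1.232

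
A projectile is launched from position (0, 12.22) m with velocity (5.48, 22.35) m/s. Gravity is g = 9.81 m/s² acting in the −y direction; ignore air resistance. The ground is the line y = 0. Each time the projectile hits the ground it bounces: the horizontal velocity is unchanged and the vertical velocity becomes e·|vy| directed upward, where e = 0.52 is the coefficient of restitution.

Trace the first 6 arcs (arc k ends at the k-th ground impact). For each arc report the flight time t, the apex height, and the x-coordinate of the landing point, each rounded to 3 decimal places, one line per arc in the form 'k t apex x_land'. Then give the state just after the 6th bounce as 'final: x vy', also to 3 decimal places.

Arc 1: start y=12.220, vy=22.350 → t=5.050, apex=37.680, x_land=27.674, impact vy=-27.190
  bounce: vy ← 0.52·27.190 = 14.139
Arc 2: start y=0.000, vy=14.139 → t=2.882, apex=10.189, x_land=43.470, impact vy=-14.139
  bounce: vy ← 0.52·14.139 = 7.352
Arc 3: start y=0.000, vy=7.352 → t=1.499, apex=2.755, x_land=51.684, impact vy=-7.352
  bounce: vy ← 0.52·7.352 = 3.823
Arc 4: start y=0.000, vy=3.823 → t=0.779, apex=0.745, x_land=55.955, impact vy=-3.823
  bounce: vy ← 0.52·3.823 = 1.988
Arc 5: start y=0.000, vy=1.988 → t=0.405, apex=0.201, x_land=58.176, impact vy=-1.988
  bounce: vy ← 0.52·1.988 = 1.034
Arc 6: start y=0.000, vy=1.034 → t=0.211, apex=0.054, x_land=59.331, impact vy=-1.034
  bounce: vy ← 0.52·1.034 = 0.538

1 5.050 37.680 27.674
2 2.882 10.189 43.470
3 1.499 2.755 51.684
4 0.779 0.745 55.955
5 0.405 0.201 58.176
6 0.211 0.054 59.331
final: 59.331 0.538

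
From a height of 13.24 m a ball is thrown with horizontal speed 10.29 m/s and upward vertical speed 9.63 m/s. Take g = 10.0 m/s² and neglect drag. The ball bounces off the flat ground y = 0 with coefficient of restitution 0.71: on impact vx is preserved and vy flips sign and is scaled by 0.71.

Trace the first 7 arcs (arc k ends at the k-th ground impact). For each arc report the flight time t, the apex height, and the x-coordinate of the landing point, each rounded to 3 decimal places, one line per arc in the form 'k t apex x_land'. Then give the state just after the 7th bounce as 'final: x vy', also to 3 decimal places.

1 2.854 17.877 29.366
2 2.685 9.012 56.995
3 1.906 4.543 76.612
4 1.354 2.290 90.539
5 0.961 1.154 100.428
6 0.682 0.582 107.449
7 0.484 0.293 112.434
final: 112.434 1.720

Arc 1: start y=13.240, vy=9.630 → t=2.854, apex=17.877, x_land=29.366, impact vy=-18.909
  bounce: vy ← 0.71·18.909 = 13.425
Arc 2: start y=0.000, vy=13.425 → t=2.685, apex=9.012, x_land=56.995, impact vy=-13.425
  bounce: vy ← 0.71·13.425 = 9.532
Arc 3: start y=0.000, vy=9.532 → t=1.906, apex=4.543, x_land=76.612, impact vy=-9.532
  bounce: vy ← 0.71·9.532 = 6.768
Arc 4: start y=0.000, vy=6.768 → t=1.354, apex=2.290, x_land=90.539, impact vy=-6.768
  bounce: vy ← 0.71·6.768 = 4.805
Arc 5: start y=0.000, vy=4.805 → t=0.961, apex=1.154, x_land=100.428, impact vy=-4.805
  bounce: vy ← 0.71·4.805 = 3.412
Arc 6: start y=0.000, vy=3.412 → t=0.682, apex=0.582, x_land=107.449, impact vy=-3.412
  bounce: vy ← 0.71·3.412 = 2.422
Arc 7: start y=0.000, vy=2.422 → t=0.484, apex=0.293, x_land=112.434, impact vy=-2.422
  bounce: vy ← 0.71·2.422 = 1.720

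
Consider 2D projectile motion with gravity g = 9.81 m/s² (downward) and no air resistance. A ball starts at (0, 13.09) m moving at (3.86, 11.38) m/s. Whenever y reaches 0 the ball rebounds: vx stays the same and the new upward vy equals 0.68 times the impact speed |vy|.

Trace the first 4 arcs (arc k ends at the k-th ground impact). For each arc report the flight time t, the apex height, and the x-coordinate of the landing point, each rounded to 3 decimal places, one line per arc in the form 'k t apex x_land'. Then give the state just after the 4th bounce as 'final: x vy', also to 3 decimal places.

Arc 1: start y=13.090, vy=11.380 → t=3.164, apex=19.691, x_land=12.212, impact vy=-19.655
  bounce: vy ← 0.68·19.655 = 13.366
Arc 2: start y=0.000, vy=13.366 → t=2.725, apex=9.105, x_land=22.730, impact vy=-13.366
  bounce: vy ← 0.68·13.366 = 9.089
Arc 3: start y=0.000, vy=9.089 → t=1.853, apex=4.210, x_land=29.882, impact vy=-9.089
  bounce: vy ← 0.68·9.089 = 6.180
Arc 4: start y=0.000, vy=6.180 → t=1.260, apex=1.947, x_land=34.746, impact vy=-6.180
  bounce: vy ← 0.68·6.180 = 4.203

1 3.164 19.691 12.212
2 2.725 9.105 22.730
3 1.853 4.210 29.882
4 1.260 1.947 34.746
final: 34.746 4.203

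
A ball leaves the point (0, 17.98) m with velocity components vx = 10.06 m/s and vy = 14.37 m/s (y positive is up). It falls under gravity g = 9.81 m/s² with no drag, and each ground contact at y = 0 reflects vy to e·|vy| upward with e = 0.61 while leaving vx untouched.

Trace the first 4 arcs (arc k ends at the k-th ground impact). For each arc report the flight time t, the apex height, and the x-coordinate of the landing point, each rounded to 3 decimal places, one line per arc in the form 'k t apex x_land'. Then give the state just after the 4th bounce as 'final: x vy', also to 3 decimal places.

Arc 1: start y=17.980, vy=14.370 → t=3.876, apex=28.505, x_land=38.988, impact vy=-23.649
  bounce: vy ← 0.61·23.649 = 14.426
Arc 2: start y=0.000, vy=14.426 → t=2.941, apex=10.607, x_land=68.574, impact vy=-14.426
  bounce: vy ← 0.61·14.426 = 8.800
Arc 3: start y=0.000, vy=8.800 → t=1.794, apex=3.947, x_land=86.622, impact vy=-8.800
  bounce: vy ← 0.61·8.800 = 5.368
Arc 4: start y=0.000, vy=5.368 → t=1.094, apex=1.469, x_land=97.632, impact vy=-5.368
  bounce: vy ← 0.61·5.368 = 3.274

1 3.876 28.505 38.988
2 2.941 10.607 68.574
3 1.794 3.947 86.622
4 1.094 1.469 97.632
final: 97.632 3.274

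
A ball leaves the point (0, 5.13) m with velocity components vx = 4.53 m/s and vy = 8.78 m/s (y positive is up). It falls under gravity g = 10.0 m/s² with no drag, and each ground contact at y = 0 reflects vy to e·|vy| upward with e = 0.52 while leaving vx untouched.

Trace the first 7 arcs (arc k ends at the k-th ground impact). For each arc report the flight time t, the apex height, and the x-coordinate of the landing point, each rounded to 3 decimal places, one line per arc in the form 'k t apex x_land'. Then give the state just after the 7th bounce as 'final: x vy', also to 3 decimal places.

1 2.218 8.984 10.050
2 1.394 2.429 16.365
3 0.725 0.657 19.649
4 0.377 0.178 21.357
5 0.196 0.048 22.245
6 0.102 0.013 22.706
7 0.053 0.004 22.946
final: 22.946 0.138

Arc 1: start y=5.130, vy=8.780 → t=2.218, apex=8.984, x_land=10.050, impact vy=-13.405
  bounce: vy ← 0.52·13.405 = 6.970
Arc 2: start y=0.000, vy=6.970 → t=1.394, apex=2.429, x_land=16.365, impact vy=-6.970
  bounce: vy ← 0.52·6.970 = 3.625
Arc 3: start y=0.000, vy=3.625 → t=0.725, apex=0.657, x_land=19.649, impact vy=-3.625
  bounce: vy ← 0.52·3.625 = 1.885
Arc 4: start y=0.000, vy=1.885 → t=0.377, apex=0.178, x_land=21.357, impact vy=-1.885
  bounce: vy ← 0.52·1.885 = 0.980
Arc 5: start y=0.000, vy=0.980 → t=0.196, apex=0.048, x_land=22.245, impact vy=-0.980
  bounce: vy ← 0.52·0.980 = 0.510
Arc 6: start y=0.000, vy=0.510 → t=0.102, apex=0.013, x_land=22.706, impact vy=-0.510
  bounce: vy ← 0.52·0.510 = 0.265
Arc 7: start y=0.000, vy=0.265 → t=0.053, apex=0.004, x_land=22.946, impact vy=-0.265
  bounce: vy ← 0.52·0.265 = 0.138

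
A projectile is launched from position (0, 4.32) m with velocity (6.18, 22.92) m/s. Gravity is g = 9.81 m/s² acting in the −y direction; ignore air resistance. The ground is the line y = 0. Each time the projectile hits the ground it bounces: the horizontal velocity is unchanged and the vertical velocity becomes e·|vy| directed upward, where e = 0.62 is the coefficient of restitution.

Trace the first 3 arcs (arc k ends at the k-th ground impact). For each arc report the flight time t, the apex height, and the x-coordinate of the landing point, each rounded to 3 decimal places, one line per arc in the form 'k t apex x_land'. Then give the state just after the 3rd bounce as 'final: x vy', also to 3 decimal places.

Arc 1: start y=4.320, vy=22.920 → t=4.854, apex=31.095, x_land=29.999, impact vy=-24.700
  bounce: vy ← 0.62·24.700 = 15.314
Arc 2: start y=0.000, vy=15.314 → t=3.122, apex=11.953, x_land=49.294, impact vy=-15.314
  bounce: vy ← 0.62·15.314 = 9.495
Arc 3: start y=0.000, vy=9.495 → t=1.936, apex=4.595, x_land=61.256, impact vy=-9.495
  bounce: vy ← 0.62·9.495 = 5.887

1 4.854 31.095 29.999
2 3.122 11.953 49.294
3 1.936 4.595 61.256
final: 61.256 5.887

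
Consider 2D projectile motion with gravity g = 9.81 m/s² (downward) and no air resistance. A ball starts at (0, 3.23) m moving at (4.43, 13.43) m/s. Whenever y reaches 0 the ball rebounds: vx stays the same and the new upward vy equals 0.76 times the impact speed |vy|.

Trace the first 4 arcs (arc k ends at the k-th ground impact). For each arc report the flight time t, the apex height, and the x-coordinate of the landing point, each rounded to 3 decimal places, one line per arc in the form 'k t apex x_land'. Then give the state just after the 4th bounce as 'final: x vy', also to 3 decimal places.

Arc 1: start y=3.230, vy=13.430 → t=2.960, apex=12.423, x_land=13.115, impact vy=-15.612
  bounce: vy ← 0.76·15.612 = 11.865
Arc 2: start y=0.000, vy=11.865 → t=2.419, apex=7.175, x_land=23.831, impact vy=-11.865
  bounce: vy ← 0.76·11.865 = 9.018
Arc 3: start y=0.000, vy=9.018 → t=1.838, apex=4.145, x_land=31.975, impact vy=-9.018
  bounce: vy ← 0.76·9.018 = 6.853
Arc 4: start y=0.000, vy=6.853 → t=1.397, apex=2.394, x_land=38.165, impact vy=-6.853
  bounce: vy ← 0.76·6.853 = 5.209

1 2.960 12.423 13.115
2 2.419 7.175 23.831
3 1.838 4.145 31.975
4 1.397 2.394 38.165
final: 38.165 5.209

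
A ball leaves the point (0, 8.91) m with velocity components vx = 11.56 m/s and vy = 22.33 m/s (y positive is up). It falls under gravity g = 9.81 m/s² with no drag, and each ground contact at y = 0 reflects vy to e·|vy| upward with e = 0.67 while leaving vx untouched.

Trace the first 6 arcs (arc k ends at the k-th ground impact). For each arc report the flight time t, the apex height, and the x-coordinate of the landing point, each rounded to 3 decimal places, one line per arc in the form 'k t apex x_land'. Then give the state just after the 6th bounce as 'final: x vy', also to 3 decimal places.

Arc 1: start y=8.910, vy=22.330 → t=4.922, apex=34.324, x_land=56.894, impact vy=-25.951
  bounce: vy ← 0.67·25.951 = 17.387
Arc 2: start y=0.000, vy=17.387 → t=3.545, apex=15.408, x_land=97.871, impact vy=-17.387
  bounce: vy ← 0.67·17.387 = 11.649
Arc 3: start y=0.000, vy=11.649 → t=2.375, apex=6.917, x_land=125.326, impact vy=-11.649
  bounce: vy ← 0.67·11.649 = 7.805
Arc 4: start y=0.000, vy=7.805 → t=1.591, apex=3.105, x_land=143.721, impact vy=-7.805
  bounce: vy ← 0.67·7.805 = 5.229
Arc 5: start y=0.000, vy=5.229 → t=1.066, apex=1.394, x_land=156.045, impact vy=-5.229
  bounce: vy ← 0.67·5.229 = 3.504
Arc 6: start y=0.000, vy=3.504 → t=0.714, apex=0.626, x_land=164.302, impact vy=-3.504
  bounce: vy ← 0.67·3.504 = 2.347

1 4.922 34.324 56.894
2 3.545 15.408 97.871
3 2.375 6.917 125.326
4 1.591 3.105 143.721
5 1.066 1.394 156.045
6 0.714 0.626 164.302
final: 164.302 2.347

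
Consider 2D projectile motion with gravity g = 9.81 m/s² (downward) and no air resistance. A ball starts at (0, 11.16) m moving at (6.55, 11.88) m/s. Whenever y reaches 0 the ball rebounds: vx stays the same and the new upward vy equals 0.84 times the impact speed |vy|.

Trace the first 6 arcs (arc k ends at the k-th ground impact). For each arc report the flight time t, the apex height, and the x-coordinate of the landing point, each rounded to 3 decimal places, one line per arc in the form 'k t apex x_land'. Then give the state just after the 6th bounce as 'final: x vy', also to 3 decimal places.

Arc 1: start y=11.160, vy=11.880 → t=3.145, apex=18.353, x_land=20.602, impact vy=-18.976
  bounce: vy ← 0.84·18.976 = 15.940
Arc 2: start y=0.000, vy=15.940 → t=3.250, apex=12.950, x_land=41.888, impact vy=-15.940
  bounce: vy ← 0.84·15.940 = 13.390
Arc 3: start y=0.000, vy=13.390 → t=2.730, apex=9.138, x_land=59.768, impact vy=-13.390
  bounce: vy ← 0.84·13.390 = 11.247
Arc 4: start y=0.000, vy=11.247 → t=2.293, apex=6.448, x_land=74.787, impact vy=-11.247
  bounce: vy ← 0.84·11.247 = 9.448
Arc 5: start y=0.000, vy=9.448 → t=1.926, apex=4.549, x_land=87.403, impact vy=-9.448
  bounce: vy ← 0.84·9.448 = 7.936
Arc 6: start y=0.000, vy=7.936 → t=1.618, apex=3.210, x_land=98.001, impact vy=-7.936
  bounce: vy ← 0.84·7.936 = 6.666

1 3.145 18.353 20.602
2 3.250 12.950 41.888
3 2.730 9.138 59.768
4 2.293 6.448 74.787
5 1.926 4.549 87.403
6 1.618 3.210 98.001
final: 98.001 6.666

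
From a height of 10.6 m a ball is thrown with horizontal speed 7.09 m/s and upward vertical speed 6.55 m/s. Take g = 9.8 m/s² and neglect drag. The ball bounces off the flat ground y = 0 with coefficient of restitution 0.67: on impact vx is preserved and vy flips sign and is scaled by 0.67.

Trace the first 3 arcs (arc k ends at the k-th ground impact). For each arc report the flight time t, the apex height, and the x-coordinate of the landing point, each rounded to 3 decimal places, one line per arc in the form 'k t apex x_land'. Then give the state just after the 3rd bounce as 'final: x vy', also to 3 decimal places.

1 2.284 12.789 16.193
2 2.165 5.741 31.542
3 1.450 2.577 41.825
final: 41.825 4.762

Arc 1: start y=10.600, vy=6.550 → t=2.284, apex=12.789, x_land=16.193, impact vy=-15.832
  bounce: vy ← 0.67·15.832 = 10.608
Arc 2: start y=0.000, vy=10.608 → t=2.165, apex=5.741, x_land=31.542, impact vy=-10.608
  bounce: vy ← 0.67·10.608 = 7.107
Arc 3: start y=0.000, vy=7.107 → t=1.450, apex=2.577, x_land=41.825, impact vy=-7.107
  bounce: vy ← 0.67·7.107 = 4.762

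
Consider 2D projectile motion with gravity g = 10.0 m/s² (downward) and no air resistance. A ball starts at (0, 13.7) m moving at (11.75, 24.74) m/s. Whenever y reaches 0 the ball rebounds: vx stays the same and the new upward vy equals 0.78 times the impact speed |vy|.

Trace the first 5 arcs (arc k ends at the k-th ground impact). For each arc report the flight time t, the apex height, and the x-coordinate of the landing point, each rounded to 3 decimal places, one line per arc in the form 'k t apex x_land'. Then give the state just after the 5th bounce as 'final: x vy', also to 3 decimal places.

Arc 1: start y=13.700, vy=24.740 → t=5.451, apex=44.303, x_land=64.046, impact vy=-29.767
  bounce: vy ← 0.78·29.767 = 23.218
Arc 2: start y=0.000, vy=23.218 → t=4.644, apex=26.954, x_land=118.608, impact vy=-23.218
  bounce: vy ← 0.78·23.218 = 18.110
Arc 3: start y=0.000, vy=18.110 → t=3.622, apex=16.399, x_land=161.167, impact vy=-18.110
  bounce: vy ← 0.78·18.110 = 14.126
Arc 4: start y=0.000, vy=14.126 → t=2.825, apex=9.977, x_land=194.363, impact vy=-14.126
  bounce: vy ← 0.78·14.126 = 11.018
Arc 5: start y=0.000, vy=11.018 → t=2.204, apex=6.070, x_land=220.256, impact vy=-11.018
  bounce: vy ← 0.78·11.018 = 8.594

1 5.451 44.303 64.046
2 4.644 26.954 118.608
3 3.622 16.399 161.167
4 2.825 9.977 194.363
5 2.204 6.070 220.256
final: 220.256 8.594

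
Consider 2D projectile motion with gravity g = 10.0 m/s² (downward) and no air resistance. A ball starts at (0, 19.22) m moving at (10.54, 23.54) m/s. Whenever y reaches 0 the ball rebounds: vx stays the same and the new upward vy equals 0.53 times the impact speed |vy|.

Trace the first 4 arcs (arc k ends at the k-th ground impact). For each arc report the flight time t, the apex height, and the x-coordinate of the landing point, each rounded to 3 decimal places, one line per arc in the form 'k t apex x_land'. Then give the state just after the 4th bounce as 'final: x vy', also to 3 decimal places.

Arc 1: start y=19.220, vy=23.540 → t=5.418, apex=46.927, x_land=57.101, impact vy=-30.635
  bounce: vy ← 0.53·30.635 = 16.237
Arc 2: start y=0.000, vy=16.237 → t=3.247, apex=13.182, x_land=91.328, impact vy=-16.237
  bounce: vy ← 0.53·16.237 = 8.606
Arc 3: start y=0.000, vy=8.606 → t=1.721, apex=3.703, x_land=109.469, impact vy=-8.606
  bounce: vy ← 0.53·8.606 = 4.561
Arc 4: start y=0.000, vy=4.561 → t=0.912, apex=1.040, x_land=119.083, impact vy=-4.561
  bounce: vy ← 0.53·4.561 = 2.417

1 5.418 46.927 57.101
2 3.247 13.182 91.328
3 1.721 3.703 109.469
4 0.912 1.040 119.083
final: 119.083 2.417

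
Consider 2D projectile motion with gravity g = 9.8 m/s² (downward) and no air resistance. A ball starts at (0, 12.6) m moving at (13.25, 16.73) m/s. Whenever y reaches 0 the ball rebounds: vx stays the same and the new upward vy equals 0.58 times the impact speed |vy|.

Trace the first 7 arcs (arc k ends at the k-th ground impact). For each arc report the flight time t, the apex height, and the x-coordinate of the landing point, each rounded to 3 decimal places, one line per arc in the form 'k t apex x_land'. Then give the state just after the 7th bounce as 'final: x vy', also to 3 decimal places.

Arc 1: start y=12.600, vy=16.730 → t=4.049, apex=26.880, x_land=53.653, impact vy=-22.953
  bounce: vy ← 0.58·22.953 = 13.313
Arc 2: start y=0.000, vy=13.313 → t=2.717, apex=9.043, x_land=89.653, impact vy=-13.313
  bounce: vy ← 0.58·13.313 = 7.721
Arc 3: start y=0.000, vy=7.721 → t=1.576, apex=3.042, x_land=110.532, impact vy=-7.721
  bounce: vy ← 0.58·7.721 = 4.478
Arc 4: start y=0.000, vy=4.478 → t=0.914, apex=1.023, x_land=122.642, impact vy=-4.478
  bounce: vy ← 0.58·4.478 = 2.598
Arc 5: start y=0.000, vy=2.598 → t=0.530, apex=0.344, x_land=129.666, impact vy=-2.598
  bounce: vy ← 0.58·2.598 = 1.507
Arc 6: start y=0.000, vy=1.507 → t=0.307, apex=0.116, x_land=133.740, impact vy=-1.507
  bounce: vy ← 0.58·1.507 = 0.874
Arc 7: start y=0.000, vy=0.874 → t=0.178, apex=0.039, x_land=136.103, impact vy=-0.874
  bounce: vy ← 0.58·0.874 = 0.507

1 4.049 26.880 53.653
2 2.717 9.043 89.653
3 1.576 3.042 110.532
4 0.914 1.023 122.642
5 0.530 0.344 129.666
6 0.307 0.116 133.740
7 0.178 0.039 136.103
final: 136.103 0.507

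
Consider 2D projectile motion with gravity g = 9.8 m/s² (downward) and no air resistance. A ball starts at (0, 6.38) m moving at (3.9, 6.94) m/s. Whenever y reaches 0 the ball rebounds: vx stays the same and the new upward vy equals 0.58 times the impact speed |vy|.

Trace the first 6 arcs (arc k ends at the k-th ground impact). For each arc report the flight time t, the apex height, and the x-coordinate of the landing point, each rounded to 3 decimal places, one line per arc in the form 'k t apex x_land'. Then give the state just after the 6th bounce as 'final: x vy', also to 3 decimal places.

Arc 1: start y=6.380, vy=6.940 → t=2.051, apex=8.837, x_land=7.999, impact vy=-13.161
  bounce: vy ← 0.58·13.161 = 7.633
Arc 2: start y=0.000, vy=7.633 → t=1.558, apex=2.973, x_land=14.075, impact vy=-7.633
  bounce: vy ← 0.58·7.633 = 4.427
Arc 3: start y=0.000, vy=4.427 → t=0.904, apex=1.000, x_land=17.599, impact vy=-4.427
  bounce: vy ← 0.58·4.427 = 2.568
Arc 4: start y=0.000, vy=2.568 → t=0.524, apex=0.336, x_land=19.643, impact vy=-2.568
  bounce: vy ← 0.58·2.568 = 1.489
Arc 5: start y=0.000, vy=1.489 → t=0.304, apex=0.113, x_land=20.828, impact vy=-1.489
  bounce: vy ← 0.58·1.489 = 0.864
Arc 6: start y=0.000, vy=0.864 → t=0.176, apex=0.038, x_land=21.515, impact vy=-0.864
  bounce: vy ← 0.58·0.864 = 0.501

1 2.051 8.837 7.999
2 1.558 2.973 14.075
3 0.904 1.000 17.599
4 0.524 0.336 19.643
5 0.304 0.113 20.828
6 0.176 0.038 21.515
final: 21.515 0.501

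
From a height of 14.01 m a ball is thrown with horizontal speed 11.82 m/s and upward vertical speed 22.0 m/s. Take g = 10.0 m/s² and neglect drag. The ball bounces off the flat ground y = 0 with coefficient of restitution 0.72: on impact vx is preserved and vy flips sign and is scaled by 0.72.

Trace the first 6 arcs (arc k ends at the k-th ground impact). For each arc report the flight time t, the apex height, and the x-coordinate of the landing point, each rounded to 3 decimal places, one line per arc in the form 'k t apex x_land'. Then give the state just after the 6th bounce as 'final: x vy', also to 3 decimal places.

Arc 1: start y=14.010, vy=22.000 → t=4.964, apex=38.210, x_land=58.679, impact vy=-27.644
  bounce: vy ← 0.72·27.644 = 19.904
Arc 2: start y=0.000, vy=19.904 → t=3.981, apex=19.808, x_land=105.732, impact vy=-19.904
  bounce: vy ← 0.72·19.904 = 14.331
Arc 3: start y=0.000, vy=14.331 → t=2.866, apex=10.269, x_land=139.610, impact vy=-14.331
  bounce: vy ← 0.72·14.331 = 10.318
Arc 4: start y=0.000, vy=10.318 → t=2.064, apex=5.323, x_land=164.002, impact vy=-10.318
  bounce: vy ← 0.72·10.318 = 7.429
Arc 5: start y=0.000, vy=7.429 → t=1.486, apex=2.760, x_land=181.564, impact vy=-7.429
  bounce: vy ← 0.72·7.429 = 5.349
Arc 6: start y=0.000, vy=5.349 → t=1.070, apex=1.431, x_land=194.209, impact vy=-5.349
  bounce: vy ← 0.72·5.349 = 3.851

1 4.964 38.210 58.679
2 3.981 19.808 105.732
3 2.866 10.269 139.610
4 2.064 5.323 164.002
5 1.486 2.760 181.564
6 1.070 1.431 194.209
final: 194.209 3.851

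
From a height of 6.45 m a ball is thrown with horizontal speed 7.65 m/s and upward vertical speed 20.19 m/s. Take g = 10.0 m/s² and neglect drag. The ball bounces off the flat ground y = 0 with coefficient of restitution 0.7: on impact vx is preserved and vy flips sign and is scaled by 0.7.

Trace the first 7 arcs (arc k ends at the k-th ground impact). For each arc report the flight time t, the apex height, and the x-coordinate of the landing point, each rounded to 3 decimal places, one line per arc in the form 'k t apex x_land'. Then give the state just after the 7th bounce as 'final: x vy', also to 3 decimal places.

1 4.336 26.832 33.167
2 3.243 13.148 57.977
3 2.270 6.442 75.344
4 1.589 3.157 87.501
5 1.112 1.547 96.011
6 0.779 0.758 101.968
7 0.545 0.371 106.138
final: 106.138 1.908

Arc 1: start y=6.450, vy=20.190 → t=4.336, apex=26.832, x_land=33.167, impact vy=-23.165
  bounce: vy ← 0.7·23.165 = 16.216
Arc 2: start y=0.000, vy=16.216 → t=3.243, apex=13.148, x_land=57.977, impact vy=-16.216
  bounce: vy ← 0.7·16.216 = 11.351
Arc 3: start y=0.000, vy=11.351 → t=2.270, apex=6.442, x_land=75.344, impact vy=-11.351
  bounce: vy ← 0.7·11.351 = 7.946
Arc 4: start y=0.000, vy=7.946 → t=1.589, apex=3.157, x_land=87.501, impact vy=-7.946
  bounce: vy ← 0.7·7.946 = 5.562
Arc 5: start y=0.000, vy=5.562 → t=1.112, apex=1.547, x_land=96.011, impact vy=-5.562
  bounce: vy ← 0.7·5.562 = 3.893
Arc 6: start y=0.000, vy=3.893 → t=0.779, apex=0.758, x_land=101.968, impact vy=-3.893
  bounce: vy ← 0.7·3.893 = 2.725
Arc 7: start y=0.000, vy=2.725 → t=0.545, apex=0.371, x_land=106.138, impact vy=-2.725
  bounce: vy ← 0.7·2.725 = 1.908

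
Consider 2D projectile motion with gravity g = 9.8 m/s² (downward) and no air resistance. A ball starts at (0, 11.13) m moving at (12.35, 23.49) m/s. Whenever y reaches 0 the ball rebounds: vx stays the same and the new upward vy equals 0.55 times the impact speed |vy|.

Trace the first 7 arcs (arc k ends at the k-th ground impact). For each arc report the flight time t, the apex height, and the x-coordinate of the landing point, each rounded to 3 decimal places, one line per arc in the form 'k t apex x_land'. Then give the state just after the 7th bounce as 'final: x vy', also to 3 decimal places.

Arc 1: start y=11.130, vy=23.490 → t=5.228, apex=39.282, x_land=64.570, impact vy=-27.748
  bounce: vy ← 0.55·27.748 = 15.261
Arc 2: start y=0.000, vy=15.261 → t=3.115, apex=11.883, x_land=103.034, impact vy=-15.261
  bounce: vy ← 0.55·15.261 = 8.394
Arc 3: start y=0.000, vy=8.394 → t=1.713, apex=3.595, x_land=124.190, impact vy=-8.394
  bounce: vy ← 0.55·8.394 = 4.617
Arc 4: start y=0.000, vy=4.617 → t=0.942, apex=1.087, x_land=135.825, impact vy=-4.617
  bounce: vy ← 0.55·4.617 = 2.539
Arc 5: start y=0.000, vy=2.539 → t=0.518, apex=0.329, x_land=142.225, impact vy=-2.539
  bounce: vy ← 0.55·2.539 = 1.396
Arc 6: start y=0.000, vy=1.396 → t=0.285, apex=0.099, x_land=145.744, impact vy=-1.396
  bounce: vy ← 0.55·1.396 = 0.768
Arc 7: start y=0.000, vy=0.768 → t=0.157, apex=0.030, x_land=147.680, impact vy=-0.768
  bounce: vy ← 0.55·0.768 = 0.422

1 5.228 39.282 64.570
2 3.115 11.883 103.034
3 1.713 3.595 124.190
4 0.942 1.087 135.825
5 0.518 0.329 142.225
6 0.285 0.099 145.744
7 0.157 0.030 147.680
final: 147.680 0.422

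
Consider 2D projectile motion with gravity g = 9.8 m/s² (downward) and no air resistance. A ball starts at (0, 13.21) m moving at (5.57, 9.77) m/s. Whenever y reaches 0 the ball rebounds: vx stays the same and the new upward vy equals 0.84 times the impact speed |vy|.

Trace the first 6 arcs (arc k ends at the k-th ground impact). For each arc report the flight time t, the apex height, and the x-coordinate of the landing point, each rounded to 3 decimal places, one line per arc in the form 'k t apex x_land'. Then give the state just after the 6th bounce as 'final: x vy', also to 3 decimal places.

1 2.918 18.080 16.252
2 3.227 12.757 34.227
3 2.711 9.002 49.326
4 2.277 6.351 62.009
5 1.913 4.482 72.663
6 1.607 3.162 81.612
final: 81.612 6.613

Arc 1: start y=13.210, vy=9.770 → t=2.918, apex=18.080, x_land=16.252, impact vy=-18.825
  bounce: vy ← 0.84·18.825 = 15.813
Arc 2: start y=0.000, vy=15.813 → t=3.227, apex=12.757, x_land=34.227, impact vy=-15.813
  bounce: vy ← 0.84·15.813 = 13.283
Arc 3: start y=0.000, vy=13.283 → t=2.711, apex=9.002, x_land=49.326, impact vy=-13.283
  bounce: vy ← 0.84·13.283 = 11.157
Arc 4: start y=0.000, vy=11.157 → t=2.277, apex=6.351, x_land=62.009, impact vy=-11.157
  bounce: vy ← 0.84·11.157 = 9.372
Arc 5: start y=0.000, vy=9.372 → t=1.913, apex=4.482, x_land=72.663, impact vy=-9.372
  bounce: vy ← 0.84·9.372 = 7.873
Arc 6: start y=0.000, vy=7.873 → t=1.607, apex=3.162, x_land=81.612, impact vy=-7.873
  bounce: vy ← 0.84·7.873 = 6.613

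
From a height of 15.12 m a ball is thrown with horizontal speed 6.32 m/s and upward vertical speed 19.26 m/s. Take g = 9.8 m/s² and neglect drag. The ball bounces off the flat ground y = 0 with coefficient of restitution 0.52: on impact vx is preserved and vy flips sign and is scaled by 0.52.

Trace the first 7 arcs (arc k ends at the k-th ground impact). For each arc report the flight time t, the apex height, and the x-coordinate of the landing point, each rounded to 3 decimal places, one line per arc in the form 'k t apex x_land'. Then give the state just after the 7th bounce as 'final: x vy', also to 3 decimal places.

1 4.601 34.046 29.080
2 2.741 9.206 46.405
3 1.426 2.489 55.415
4 0.741 0.673 60.099
5 0.385 0.182 62.535
6 0.200 0.049 63.802
7 0.104 0.013 64.461
final: 64.461 0.266

Arc 1: start y=15.120, vy=19.260 → t=4.601, apex=34.046, x_land=29.080, impact vy=-25.832
  bounce: vy ← 0.52·25.832 = 13.433
Arc 2: start y=0.000, vy=13.433 → t=2.741, apex=9.206, x_land=46.405, impact vy=-13.433
  bounce: vy ← 0.52·13.433 = 6.985
Arc 3: start y=0.000, vy=6.985 → t=1.426, apex=2.489, x_land=55.415, impact vy=-6.985
  bounce: vy ← 0.52·6.985 = 3.632
Arc 4: start y=0.000, vy=3.632 → t=0.741, apex=0.673, x_land=60.099, impact vy=-3.632
  bounce: vy ← 0.52·3.632 = 1.889
Arc 5: start y=0.000, vy=1.889 → t=0.385, apex=0.182, x_land=62.535, impact vy=-1.889
  bounce: vy ← 0.52·1.889 = 0.982
Arc 6: start y=0.000, vy=0.982 → t=0.200, apex=0.049, x_land=63.802, impact vy=-0.982
  bounce: vy ← 0.52·0.982 = 0.511
Arc 7: start y=0.000, vy=0.511 → t=0.104, apex=0.013, x_land=64.461, impact vy=-0.511
  bounce: vy ← 0.52·0.511 = 0.266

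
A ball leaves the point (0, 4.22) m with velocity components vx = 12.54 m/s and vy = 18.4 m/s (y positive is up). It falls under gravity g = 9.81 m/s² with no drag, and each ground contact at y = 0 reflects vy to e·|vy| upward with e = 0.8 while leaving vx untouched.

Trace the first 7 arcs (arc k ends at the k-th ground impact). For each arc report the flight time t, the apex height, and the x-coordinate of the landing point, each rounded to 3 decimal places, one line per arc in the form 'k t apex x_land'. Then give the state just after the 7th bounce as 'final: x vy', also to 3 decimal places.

1 3.968 21.476 49.760
2 3.348 13.745 91.743
3 2.678 8.797 125.329
4 2.143 5.630 152.198
5 1.714 3.603 173.694
6 1.371 2.306 190.890
7 1.097 1.476 204.647
final: 204.647 4.305

Arc 1: start y=4.220, vy=18.400 → t=3.968, apex=21.476, x_land=49.760, impact vy=-20.527
  bounce: vy ← 0.8·20.527 = 16.422
Arc 2: start y=0.000, vy=16.422 → t=3.348, apex=13.745, x_land=91.743, impact vy=-16.422
  bounce: vy ← 0.8·16.422 = 13.137
Arc 3: start y=0.000, vy=13.137 → t=2.678, apex=8.797, x_land=125.329, impact vy=-13.137
  bounce: vy ← 0.8·13.137 = 10.510
Arc 4: start y=0.000, vy=10.510 → t=2.143, apex=5.630, x_land=152.198, impact vy=-10.510
  bounce: vy ← 0.8·10.510 = 8.408
Arc 5: start y=0.000, vy=8.408 → t=1.714, apex=3.603, x_land=173.694, impact vy=-8.408
  bounce: vy ← 0.8·8.408 = 6.726
Arc 6: start y=0.000, vy=6.726 → t=1.371, apex=2.306, x_land=190.890, impact vy=-6.726
  bounce: vy ← 0.8·6.726 = 5.381
Arc 7: start y=0.000, vy=5.381 → t=1.097, apex=1.476, x_land=204.647, impact vy=-5.381
  bounce: vy ← 0.8·5.381 = 4.305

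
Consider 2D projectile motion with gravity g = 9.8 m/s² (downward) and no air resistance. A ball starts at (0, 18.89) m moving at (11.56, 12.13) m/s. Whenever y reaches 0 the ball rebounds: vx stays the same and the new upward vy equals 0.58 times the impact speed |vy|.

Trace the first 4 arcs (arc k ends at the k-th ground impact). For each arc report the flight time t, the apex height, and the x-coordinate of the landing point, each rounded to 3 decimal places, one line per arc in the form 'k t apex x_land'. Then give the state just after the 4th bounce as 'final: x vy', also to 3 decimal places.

Arc 1: start y=18.890, vy=12.130 → t=3.559, apex=26.397, x_land=41.139, impact vy=-22.746
  bounce: vy ← 0.58·22.746 = 13.193
Arc 2: start y=0.000, vy=13.193 → t=2.692, apex=8.880, x_land=72.263, impact vy=-13.193
  bounce: vy ← 0.58·13.193 = 7.652
Arc 3: start y=0.000, vy=7.652 → t=1.562, apex=2.987, x_land=90.315, impact vy=-7.652
  bounce: vy ← 0.58·7.652 = 4.438
Arc 4: start y=0.000, vy=4.438 → t=0.906, apex=1.005, x_land=100.785, impact vy=-4.438
  bounce: vy ← 0.58·4.438 = 2.574

1 3.559 26.397 41.139
2 2.692 8.880 72.263
3 1.562 2.987 90.315
4 0.906 1.005 100.785
final: 100.785 2.574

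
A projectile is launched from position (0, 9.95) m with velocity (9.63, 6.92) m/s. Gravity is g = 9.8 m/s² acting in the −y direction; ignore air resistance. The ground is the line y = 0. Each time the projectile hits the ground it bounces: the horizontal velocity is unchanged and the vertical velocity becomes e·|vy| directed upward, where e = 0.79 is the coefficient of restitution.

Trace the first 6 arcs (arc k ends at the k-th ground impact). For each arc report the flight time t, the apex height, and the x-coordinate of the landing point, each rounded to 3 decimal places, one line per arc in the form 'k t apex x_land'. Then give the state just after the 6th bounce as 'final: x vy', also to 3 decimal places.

Arc 1: start y=9.950, vy=6.920 → t=2.296, apex=12.393, x_land=22.115, impact vy=-15.585
  bounce: vy ← 0.79·15.585 = 12.313
Arc 2: start y=0.000, vy=12.313 → t=2.513, apex=7.735, x_land=46.313, impact vy=-12.313
  bounce: vy ← 0.79·12.313 = 9.727
Arc 3: start y=0.000, vy=9.727 → t=1.985, apex=4.827, x_land=65.429, impact vy=-9.727
  bounce: vy ← 0.79·9.727 = 7.684
Arc 4: start y=0.000, vy=7.684 → t=1.568, apex=3.013, x_land=80.531, impact vy=-7.684
  bounce: vy ← 0.79·7.684 = 6.071
Arc 5: start y=0.000, vy=6.071 → t=1.239, apex=1.880, x_land=92.462, impact vy=-6.071
  bounce: vy ← 0.79·6.071 = 4.796
Arc 6: start y=0.000, vy=4.796 → t=0.979, apex=1.173, x_land=101.887, impact vy=-4.796
  bounce: vy ← 0.79·4.796 = 3.789

1 2.296 12.393 22.115
2 2.513 7.735 46.313
3 1.985 4.827 65.429
4 1.568 3.013 80.531
5 1.239 1.880 92.462
6 0.979 1.173 101.887
final: 101.887 3.789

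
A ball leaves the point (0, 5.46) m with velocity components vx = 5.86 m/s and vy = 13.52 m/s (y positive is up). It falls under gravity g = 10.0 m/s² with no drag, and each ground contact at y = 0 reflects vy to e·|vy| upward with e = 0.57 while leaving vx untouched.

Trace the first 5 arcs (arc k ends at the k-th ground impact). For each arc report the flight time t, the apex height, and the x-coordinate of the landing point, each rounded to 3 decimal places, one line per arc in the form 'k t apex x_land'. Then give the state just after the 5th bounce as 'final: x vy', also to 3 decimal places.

1 3.061 14.600 17.936
2 1.948 4.743 29.351
3 1.110 1.541 35.858
4 0.633 0.501 39.567
5 0.361 0.163 41.681
final: 41.681 1.028

Arc 1: start y=5.460, vy=13.520 → t=3.061, apex=14.600, x_land=17.936, impact vy=-17.088
  bounce: vy ← 0.57·17.088 = 9.740
Arc 2: start y=0.000, vy=9.740 → t=1.948, apex=4.743, x_land=29.351, impact vy=-9.740
  bounce: vy ← 0.57·9.740 = 5.552
Arc 3: start y=0.000, vy=5.552 → t=1.110, apex=1.541, x_land=35.858, impact vy=-5.552
  bounce: vy ← 0.57·5.552 = 3.165
Arc 4: start y=0.000, vy=3.165 → t=0.633, apex=0.501, x_land=39.567, impact vy=-3.165
  bounce: vy ← 0.57·3.165 = 1.804
Arc 5: start y=0.000, vy=1.804 → t=0.361, apex=0.163, x_land=41.681, impact vy=-1.804
  bounce: vy ← 0.57·1.804 = 1.028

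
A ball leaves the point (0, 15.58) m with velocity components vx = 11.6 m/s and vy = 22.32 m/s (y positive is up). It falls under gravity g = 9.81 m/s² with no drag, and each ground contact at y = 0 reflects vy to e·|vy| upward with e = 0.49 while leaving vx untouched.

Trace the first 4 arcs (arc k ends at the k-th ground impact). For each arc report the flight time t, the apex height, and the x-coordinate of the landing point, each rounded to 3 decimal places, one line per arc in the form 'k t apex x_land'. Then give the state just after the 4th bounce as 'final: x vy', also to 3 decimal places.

1 5.165 40.972 59.919
2 2.832 9.837 92.774
3 1.388 2.362 108.873
4 0.680 0.567 116.762
final: 116.762 1.634

Arc 1: start y=15.580, vy=22.320 → t=5.165, apex=40.972, x_land=59.919, impact vy=-28.352
  bounce: vy ← 0.49·28.352 = 13.893
Arc 2: start y=0.000, vy=13.893 → t=2.832, apex=9.837, x_land=92.774, impact vy=-13.893
  bounce: vy ← 0.49·13.893 = 6.807
Arc 3: start y=0.000, vy=6.807 → t=1.388, apex=2.362, x_land=108.873, impact vy=-6.807
  bounce: vy ← 0.49·6.807 = 3.336
Arc 4: start y=0.000, vy=3.336 → t=0.680, apex=0.567, x_land=116.762, impact vy=-3.336
  bounce: vy ← 0.49·3.336 = 1.634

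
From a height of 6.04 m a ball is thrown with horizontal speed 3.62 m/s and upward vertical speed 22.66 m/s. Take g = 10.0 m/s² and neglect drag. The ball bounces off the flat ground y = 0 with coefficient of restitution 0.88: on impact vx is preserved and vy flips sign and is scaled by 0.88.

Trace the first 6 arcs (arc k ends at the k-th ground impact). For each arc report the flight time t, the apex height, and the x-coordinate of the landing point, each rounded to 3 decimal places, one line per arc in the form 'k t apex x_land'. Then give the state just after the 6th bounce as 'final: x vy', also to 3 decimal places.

Arc 1: start y=6.040, vy=22.660 → t=4.784, apex=31.714, x_land=17.320, impact vy=-25.185
  bounce: vy ← 0.88·25.185 = 22.163
Arc 2: start y=0.000, vy=22.163 → t=4.433, apex=24.559, x_land=33.366, impact vy=-22.163
  bounce: vy ← 0.88·22.163 = 19.503
Arc 3: start y=0.000, vy=19.503 → t=3.901, apex=19.019, x_land=47.486, impact vy=-19.503
  bounce: vy ← 0.88·19.503 = 17.163
Arc 4: start y=0.000, vy=17.163 → t=3.433, apex=14.728, x_land=59.912, impact vy=-17.163
  bounce: vy ← 0.88·17.163 = 15.103
Arc 5: start y=0.000, vy=15.103 → t=3.021, apex=11.405, x_land=70.846, impact vy=-15.103
  bounce: vy ← 0.88·15.103 = 13.291
Arc 6: start y=0.000, vy=13.291 → t=2.658, apex=8.832, x_land=80.469, impact vy=-13.291
  bounce: vy ← 0.88·13.291 = 11.696

1 4.784 31.714 17.320
2 4.433 24.559 33.366
3 3.901 19.019 47.486
4 3.433 14.728 59.912
5 3.021 11.405 70.846
6 2.658 8.832 80.469
final: 80.469 11.696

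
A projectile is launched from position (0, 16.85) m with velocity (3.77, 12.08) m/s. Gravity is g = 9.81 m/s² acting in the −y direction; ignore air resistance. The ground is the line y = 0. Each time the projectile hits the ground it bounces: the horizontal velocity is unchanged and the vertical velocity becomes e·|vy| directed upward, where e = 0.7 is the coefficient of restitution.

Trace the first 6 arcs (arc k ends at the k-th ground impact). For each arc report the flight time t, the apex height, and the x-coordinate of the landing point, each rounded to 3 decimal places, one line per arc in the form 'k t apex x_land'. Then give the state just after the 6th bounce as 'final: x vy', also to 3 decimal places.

Arc 1: start y=16.850, vy=12.080 → t=3.457, apex=24.288, x_land=13.031, impact vy=-21.829
  bounce: vy ← 0.7·21.829 = 15.281
Arc 2: start y=0.000, vy=15.281 → t=3.115, apex=11.901, x_land=24.776, impact vy=-15.281
  bounce: vy ← 0.7·15.281 = 10.696
Arc 3: start y=0.000, vy=10.696 → t=2.181, apex=5.831, x_land=32.997, impact vy=-10.696
  bounce: vy ← 0.7·10.696 = 7.487
Arc 4: start y=0.000, vy=7.487 → t=1.527, apex=2.857, x_land=38.752, impact vy=-7.487
  bounce: vy ← 0.7·7.487 = 5.241
Arc 5: start y=0.000, vy=5.241 → t=1.069, apex=1.400, x_land=42.781, impact vy=-5.241
  bounce: vy ← 0.7·5.241 = 3.669
Arc 6: start y=0.000, vy=3.669 → t=0.748, apex=0.686, x_land=45.601, impact vy=-3.669
  bounce: vy ← 0.7·3.669 = 2.568

1 3.457 24.288 13.031
2 3.115 11.901 24.776
3 2.181 5.831 32.997
4 1.527 2.857 38.752
5 1.069 1.400 42.781
6 0.748 0.686 45.601
final: 45.601 2.568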